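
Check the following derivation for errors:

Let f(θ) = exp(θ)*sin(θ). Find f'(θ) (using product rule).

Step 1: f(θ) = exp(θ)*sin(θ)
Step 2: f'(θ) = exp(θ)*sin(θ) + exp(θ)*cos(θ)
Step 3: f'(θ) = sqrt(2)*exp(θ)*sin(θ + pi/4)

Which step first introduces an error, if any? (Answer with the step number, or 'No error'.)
No error

All steps in this derivation are correct.
The final answer f'(θ) = sqrt(2)*exp(θ)*sin(θ + pi/4) is valid.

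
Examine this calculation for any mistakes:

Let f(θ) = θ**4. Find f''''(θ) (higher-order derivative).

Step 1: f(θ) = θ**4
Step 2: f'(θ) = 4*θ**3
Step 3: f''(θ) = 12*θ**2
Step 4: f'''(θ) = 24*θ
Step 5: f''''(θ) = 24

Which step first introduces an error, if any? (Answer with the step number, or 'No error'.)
No error

All steps in this derivation are correct.
The final answer f''''(θ) = 24 is valid.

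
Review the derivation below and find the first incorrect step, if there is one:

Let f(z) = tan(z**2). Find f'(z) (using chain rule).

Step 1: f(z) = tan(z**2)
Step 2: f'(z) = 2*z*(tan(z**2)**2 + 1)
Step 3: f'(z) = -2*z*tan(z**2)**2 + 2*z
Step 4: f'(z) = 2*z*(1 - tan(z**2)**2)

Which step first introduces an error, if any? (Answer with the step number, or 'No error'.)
Step 3

Step 3 is incorrect due to a sign flip.
The step shows: -2*z*tan(z**2)**2 + 2*z
The correct value should be: 2*z*tan(z**2)**2 + 2*z

Explanation: The sign of one term was flipped: the term 2*z*tan(z**2)**2 was incorrectly written as -2*z*tan(z**2)**2
The later steps are derived from this incorrect expression, so the error originates in Step 3.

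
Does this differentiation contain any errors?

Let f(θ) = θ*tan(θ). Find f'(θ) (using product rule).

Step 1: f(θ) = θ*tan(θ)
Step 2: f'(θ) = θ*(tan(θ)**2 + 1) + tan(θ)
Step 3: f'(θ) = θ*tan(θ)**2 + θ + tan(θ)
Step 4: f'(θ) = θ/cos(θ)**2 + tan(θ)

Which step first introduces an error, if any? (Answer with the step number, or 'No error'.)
No error

All steps in this derivation are correct.
The final answer f'(θ) = θ/cos(θ)**2 + tan(θ) is valid.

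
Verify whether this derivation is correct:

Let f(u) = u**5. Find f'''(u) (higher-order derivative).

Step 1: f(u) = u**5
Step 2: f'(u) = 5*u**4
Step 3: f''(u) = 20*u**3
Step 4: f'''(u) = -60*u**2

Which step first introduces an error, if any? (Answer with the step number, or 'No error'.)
Step 4

Step 4 is incorrect due to a sign flip.
The step shows: -60*u**2
The correct value should be: 60*u**2

Explanation: The sign of the whole expression was flipped: the term 60*u**2 was incorrectly written as -60*u**2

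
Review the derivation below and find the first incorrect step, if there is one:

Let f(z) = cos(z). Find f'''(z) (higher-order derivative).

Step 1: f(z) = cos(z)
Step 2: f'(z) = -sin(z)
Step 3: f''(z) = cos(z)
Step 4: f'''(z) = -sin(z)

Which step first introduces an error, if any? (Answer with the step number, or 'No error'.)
Step 3

Step 3 is incorrect due to a sign flip.
The step shows: cos(z)
The correct value should be: -cos(z)

Explanation: The sign of the whole expression was flipped: the term -cos(z) was incorrectly written as cos(z)
The later steps are derived from this incorrect expression, so the error originates in Step 3.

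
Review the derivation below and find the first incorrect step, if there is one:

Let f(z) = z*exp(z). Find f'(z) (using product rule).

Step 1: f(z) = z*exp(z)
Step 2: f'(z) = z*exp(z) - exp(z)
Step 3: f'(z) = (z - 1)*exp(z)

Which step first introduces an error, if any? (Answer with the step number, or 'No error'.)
Step 2

Step 2 is incorrect due to a sign flip.
The step shows: z*exp(z) - exp(z)
The correct value should be: z*exp(z) + exp(z)

Explanation: The sign of one term was flipped: the term exp(z) was incorrectly written as -exp(z)
The later steps are derived from this incorrect expression, so the error originates in Step 2.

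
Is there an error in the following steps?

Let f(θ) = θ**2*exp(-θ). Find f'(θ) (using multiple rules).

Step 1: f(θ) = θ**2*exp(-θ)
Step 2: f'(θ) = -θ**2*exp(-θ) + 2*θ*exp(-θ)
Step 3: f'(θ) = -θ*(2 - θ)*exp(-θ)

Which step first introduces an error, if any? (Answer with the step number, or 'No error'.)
Step 3

Step 3 is incorrect due to a sign flip.
The step shows: -θ*(2 - θ)*exp(-θ)
The correct value should be: θ*(2 - θ)*exp(-θ)

Explanation: The sign of the whole expression was flipped: the term θ*(2 - θ)*exp(-θ) was incorrectly written as -θ*(2 - θ)*exp(-θ)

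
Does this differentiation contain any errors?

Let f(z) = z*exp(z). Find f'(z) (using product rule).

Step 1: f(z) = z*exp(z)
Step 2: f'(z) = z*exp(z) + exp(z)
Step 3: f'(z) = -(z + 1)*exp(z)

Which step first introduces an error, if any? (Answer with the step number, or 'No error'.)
Step 3

Step 3 is incorrect due to a sign flip.
The step shows: -(z + 1)*exp(z)
The correct value should be: (z + 1)*exp(z)

Explanation: The sign of the whole expression was flipped: the term (z + 1)*exp(z) was incorrectly written as -(z + 1)*exp(z)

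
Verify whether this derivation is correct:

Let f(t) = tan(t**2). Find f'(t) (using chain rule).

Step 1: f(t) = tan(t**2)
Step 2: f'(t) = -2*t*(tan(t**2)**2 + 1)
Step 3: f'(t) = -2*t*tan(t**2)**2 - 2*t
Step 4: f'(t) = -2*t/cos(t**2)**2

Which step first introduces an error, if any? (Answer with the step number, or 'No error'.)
Step 2

Step 2 is incorrect due to a sign flip.
The step shows: -2*t*(tan(t**2)**2 + 1)
The correct value should be: 2*t*(tan(t**2)**2 + 1)

Explanation: The sign of the whole expression was flipped: the term 2*t*(tan(t**2)**2 + 1) was incorrectly written as -2*t*(tan(t**2)**2 + 1)
The later steps are derived from this incorrect expression, so the error originates in Step 2.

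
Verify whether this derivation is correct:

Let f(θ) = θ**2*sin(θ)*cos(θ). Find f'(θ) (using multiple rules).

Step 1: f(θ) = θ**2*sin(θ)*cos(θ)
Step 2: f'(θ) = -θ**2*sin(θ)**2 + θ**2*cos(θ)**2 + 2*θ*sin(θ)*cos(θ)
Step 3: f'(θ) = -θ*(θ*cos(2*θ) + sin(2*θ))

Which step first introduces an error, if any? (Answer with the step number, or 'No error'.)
Step 3

Step 3 is incorrect due to a sign flip.
The step shows: -θ*(θ*cos(2*θ) + sin(2*θ))
The correct value should be: θ*(θ*cos(2*θ) + sin(2*θ))

Explanation: The sign of the whole expression was flipped: the term θ*(θ*cos(2*θ) + sin(2*θ)) was incorrectly written as -θ*(θ*cos(2*θ) + sin(2*θ))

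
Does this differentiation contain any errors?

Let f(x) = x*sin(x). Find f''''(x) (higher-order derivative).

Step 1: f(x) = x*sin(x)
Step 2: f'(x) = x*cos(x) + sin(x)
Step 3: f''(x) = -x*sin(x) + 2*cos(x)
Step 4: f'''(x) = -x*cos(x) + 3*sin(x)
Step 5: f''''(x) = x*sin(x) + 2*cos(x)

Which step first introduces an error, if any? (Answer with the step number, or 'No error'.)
Step 4

Step 4 is incorrect due to a sign flip.
The step shows: -x*cos(x) + 3*sin(x)
The correct value should be: -x*cos(x) - 3*sin(x)

Explanation: The sign of one term was flipped: the term -3*sin(x) was incorrectly written as 3*sin(x)
The later steps are derived from this incorrect expression, so the error originates in Step 4.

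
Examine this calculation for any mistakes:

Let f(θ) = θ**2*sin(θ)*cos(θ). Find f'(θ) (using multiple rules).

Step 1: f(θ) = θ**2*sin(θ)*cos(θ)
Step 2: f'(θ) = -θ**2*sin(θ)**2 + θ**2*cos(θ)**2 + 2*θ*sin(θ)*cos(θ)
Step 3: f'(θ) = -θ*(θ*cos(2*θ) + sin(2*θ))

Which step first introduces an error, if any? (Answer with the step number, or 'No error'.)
Step 3

Step 3 is incorrect due to a sign flip.
The step shows: -θ*(θ*cos(2*θ) + sin(2*θ))
The correct value should be: θ*(θ*cos(2*θ) + sin(2*θ))

Explanation: The sign of the whole expression was flipped: the term θ*(θ*cos(2*θ) + sin(2*θ)) was incorrectly written as -θ*(θ*cos(2*θ) + sin(2*θ))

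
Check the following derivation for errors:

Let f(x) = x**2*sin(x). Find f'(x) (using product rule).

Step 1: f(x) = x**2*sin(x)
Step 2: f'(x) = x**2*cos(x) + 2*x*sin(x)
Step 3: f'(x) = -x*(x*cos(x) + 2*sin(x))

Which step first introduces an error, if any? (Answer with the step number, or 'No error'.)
Step 3

Step 3 is incorrect due to a sign flip.
The step shows: -x*(x*cos(x) + 2*sin(x))
The correct value should be: x*(x*cos(x) + 2*sin(x))

Explanation: The sign of the whole expression was flipped: the term x*(x*cos(x) + 2*sin(x)) was incorrectly written as -x*(x*cos(x) + 2*sin(x))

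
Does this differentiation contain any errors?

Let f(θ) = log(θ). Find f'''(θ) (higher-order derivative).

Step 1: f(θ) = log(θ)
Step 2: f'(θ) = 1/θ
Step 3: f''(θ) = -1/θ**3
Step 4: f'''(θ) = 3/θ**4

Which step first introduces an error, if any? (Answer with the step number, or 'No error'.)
Step 3

Step 3 is incorrect due to a wrong exponent.
The step shows: -1/θ**3
The correct value should be: -1/θ**2

Explanation: The exponent -2 on θ was incorrectly written as -3: the term -1/θ**2 was incorrectly written as -1/θ**3
The later steps are derived from this incorrect expression, so the error originates in Step 3.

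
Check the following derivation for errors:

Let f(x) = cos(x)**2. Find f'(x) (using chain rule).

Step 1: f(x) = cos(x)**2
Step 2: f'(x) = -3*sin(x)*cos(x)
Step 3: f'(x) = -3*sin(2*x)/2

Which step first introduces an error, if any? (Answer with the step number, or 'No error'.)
Step 2

Step 2 is incorrect due to a wrong coefficient.
The step shows: -3*sin(x)*cos(x)
The correct value should be: -2*sin(x)*cos(x)

Explanation: The coefficient -2 was incorrectly written as -3: the term -2*sin(x)*cos(x) was incorrectly written as -3*sin(x)*cos(x)
The later steps are derived from this incorrect expression, so the error originates in Step 2.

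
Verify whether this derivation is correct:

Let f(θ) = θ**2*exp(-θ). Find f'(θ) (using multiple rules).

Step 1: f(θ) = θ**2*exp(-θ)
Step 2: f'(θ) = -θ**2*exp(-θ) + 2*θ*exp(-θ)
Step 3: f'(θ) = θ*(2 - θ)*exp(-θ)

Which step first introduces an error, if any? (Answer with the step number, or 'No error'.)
No error

All steps in this derivation are correct.
The final answer f'(θ) = θ*(2 - θ)*exp(-θ) is valid.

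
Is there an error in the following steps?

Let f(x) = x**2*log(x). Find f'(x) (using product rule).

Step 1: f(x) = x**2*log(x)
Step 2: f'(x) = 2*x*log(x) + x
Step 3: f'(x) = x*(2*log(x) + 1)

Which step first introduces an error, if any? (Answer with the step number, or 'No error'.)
No error

All steps in this derivation are correct.
The final answer f'(x) = x*(2*log(x) + 1) is valid.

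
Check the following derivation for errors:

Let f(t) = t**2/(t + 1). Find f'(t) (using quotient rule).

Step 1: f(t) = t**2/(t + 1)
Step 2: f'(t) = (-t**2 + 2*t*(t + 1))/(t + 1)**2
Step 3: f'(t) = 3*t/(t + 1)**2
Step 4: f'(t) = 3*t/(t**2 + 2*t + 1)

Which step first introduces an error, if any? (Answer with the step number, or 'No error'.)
Step 3

Step 3 is incorrect due to a wrong exponent.
The step shows: 3*t/(t + 1)**2
The correct value should be: (t**2 + 2*t)/(t + 1)**2

Explanation: The exponent 2 on t was incorrectly written as 1: the term (t**2 + 2*t)/(t + 1)**2 was incorrectly written as 3*t/(t + 1)**2
The later steps are derived from this incorrect expression, so the error originates in Step 3.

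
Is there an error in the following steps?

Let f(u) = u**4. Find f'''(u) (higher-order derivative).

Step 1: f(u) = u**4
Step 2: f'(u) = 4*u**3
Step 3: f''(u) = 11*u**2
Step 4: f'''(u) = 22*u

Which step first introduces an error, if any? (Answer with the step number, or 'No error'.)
Step 3

Step 3 is incorrect due to a wrong coefficient.
The step shows: 11*u**2
The correct value should be: 12*u**2

Explanation: The coefficient 12 was incorrectly written as 11: the term 12*u**2 was incorrectly written as 11*u**2
The later steps are derived from this incorrect expression, so the error originates in Step 3.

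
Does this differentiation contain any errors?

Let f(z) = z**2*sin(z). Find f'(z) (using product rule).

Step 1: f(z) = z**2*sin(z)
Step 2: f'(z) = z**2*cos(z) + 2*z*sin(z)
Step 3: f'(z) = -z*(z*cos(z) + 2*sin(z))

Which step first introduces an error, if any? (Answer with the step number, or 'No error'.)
Step 3

Step 3 is incorrect due to a sign flip.
The step shows: -z*(z*cos(z) + 2*sin(z))
The correct value should be: z*(z*cos(z) + 2*sin(z))

Explanation: The sign of the whole expression was flipped: the term z*(z*cos(z) + 2*sin(z)) was incorrectly written as -z*(z*cos(z) + 2*sin(z))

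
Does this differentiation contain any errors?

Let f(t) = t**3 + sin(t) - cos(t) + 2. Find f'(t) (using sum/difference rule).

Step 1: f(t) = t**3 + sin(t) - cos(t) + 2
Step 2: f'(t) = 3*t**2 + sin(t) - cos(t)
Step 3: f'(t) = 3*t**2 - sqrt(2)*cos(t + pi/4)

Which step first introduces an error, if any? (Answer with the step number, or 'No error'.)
Step 2

Step 2 is incorrect due to a sign flip.
The step shows: 3*t**2 + sin(t) - cos(t)
The correct value should be: 3*t**2 + sin(t) + cos(t)

Explanation: The sign of one term was flipped: the term cos(t) was incorrectly written as -cos(t)
The later steps are derived from this incorrect expression, so the error originates in Step 2.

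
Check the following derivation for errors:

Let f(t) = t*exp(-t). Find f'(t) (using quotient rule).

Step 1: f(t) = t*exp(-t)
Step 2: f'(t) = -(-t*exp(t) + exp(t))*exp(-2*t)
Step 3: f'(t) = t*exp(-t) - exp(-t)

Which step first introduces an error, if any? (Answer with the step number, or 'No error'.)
Step 2

Step 2 is incorrect due to a sign flip.
The step shows: -(-t*exp(t) + exp(t))*exp(-2*t)
The correct value should be: (-t*exp(t) + exp(t))*exp(-2*t)

Explanation: The sign of the whole expression was flipped: the term (-t*exp(t) + exp(t))*exp(-2*t) was incorrectly written as -(-t*exp(t) + exp(t))*exp(-2*t)
The later steps are derived from this incorrect expression, so the error originates in Step 2.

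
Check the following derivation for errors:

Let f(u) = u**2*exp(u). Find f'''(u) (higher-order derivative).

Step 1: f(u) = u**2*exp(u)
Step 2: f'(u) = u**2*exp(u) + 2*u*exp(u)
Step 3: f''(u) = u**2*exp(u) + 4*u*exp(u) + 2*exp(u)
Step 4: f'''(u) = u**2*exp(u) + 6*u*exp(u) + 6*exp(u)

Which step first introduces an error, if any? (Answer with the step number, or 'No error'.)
No error

All steps in this derivation are correct.
The final answer f'''(u) = u**2*exp(u) + 6*u*exp(u) + 6*exp(u) is valid.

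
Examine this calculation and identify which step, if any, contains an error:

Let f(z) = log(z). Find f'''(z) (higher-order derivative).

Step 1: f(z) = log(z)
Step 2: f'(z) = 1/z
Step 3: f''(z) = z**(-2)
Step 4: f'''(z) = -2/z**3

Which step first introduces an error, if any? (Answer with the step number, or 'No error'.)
Step 3

Step 3 is incorrect due to a sign flip.
The step shows: z**(-2)
The correct value should be: -1/z**2

Explanation: The sign of the whole expression was flipped: the term -1/z**2 was incorrectly written as z**(-2)
The later steps are derived from this incorrect expression, so the error originates in Step 3.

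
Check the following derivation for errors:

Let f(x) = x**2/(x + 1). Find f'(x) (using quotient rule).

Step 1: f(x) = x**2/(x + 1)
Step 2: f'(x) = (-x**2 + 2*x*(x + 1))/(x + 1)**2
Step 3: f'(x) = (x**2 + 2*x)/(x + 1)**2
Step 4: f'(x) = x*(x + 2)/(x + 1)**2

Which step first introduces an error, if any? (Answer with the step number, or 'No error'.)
No error

All steps in this derivation are correct.
The final answer f'(x) = x*(x + 2)/(x + 1)**2 is valid.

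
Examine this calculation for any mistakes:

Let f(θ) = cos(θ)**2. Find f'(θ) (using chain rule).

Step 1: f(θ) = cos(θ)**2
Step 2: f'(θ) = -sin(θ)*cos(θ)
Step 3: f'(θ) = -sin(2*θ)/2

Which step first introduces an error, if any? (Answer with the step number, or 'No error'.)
Step 2

Step 2 is incorrect due to a wrong coefficient.
The step shows: -sin(θ)*cos(θ)
The correct value should be: -2*sin(θ)*cos(θ)

Explanation: The coefficient -2 was incorrectly written as -1: the term -2*sin(θ)*cos(θ) was incorrectly written as -sin(θ)*cos(θ)
The later steps are derived from this incorrect expression, so the error originates in Step 2.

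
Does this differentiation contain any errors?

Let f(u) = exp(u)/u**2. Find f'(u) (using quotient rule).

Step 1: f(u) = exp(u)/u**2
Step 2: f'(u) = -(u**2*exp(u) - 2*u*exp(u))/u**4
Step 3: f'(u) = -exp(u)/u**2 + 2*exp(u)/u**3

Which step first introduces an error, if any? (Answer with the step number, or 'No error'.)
Step 2

Step 2 is incorrect due to a sign flip.
The step shows: -(u**2*exp(u) - 2*u*exp(u))/u**4
The correct value should be: (u**2*exp(u) - 2*u*exp(u))/u**4

Explanation: The sign of the whole expression was flipped: the term (u**2*exp(u) - 2*u*exp(u))/u**4 was incorrectly written as -(u**2*exp(u) - 2*u*exp(u))/u**4
The later steps are derived from this incorrect expression, so the error originates in Step 2.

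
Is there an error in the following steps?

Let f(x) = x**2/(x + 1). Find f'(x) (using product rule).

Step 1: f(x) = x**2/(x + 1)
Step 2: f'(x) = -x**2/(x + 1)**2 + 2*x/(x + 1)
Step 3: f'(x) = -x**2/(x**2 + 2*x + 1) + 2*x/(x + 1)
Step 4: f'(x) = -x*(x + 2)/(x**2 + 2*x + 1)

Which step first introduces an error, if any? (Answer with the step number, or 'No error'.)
Step 4

Step 4 is incorrect due to a sign flip.
The step shows: -x*(x + 2)/(x**2 + 2*x + 1)
The correct value should be: x*(x + 2)/(x**2 + 2*x + 1)

Explanation: The sign of the whole expression was flipped: the term x*(x + 2)/(x**2 + 2*x + 1) was incorrectly written as -x*(x + 2)/(x**2 + 2*x + 1)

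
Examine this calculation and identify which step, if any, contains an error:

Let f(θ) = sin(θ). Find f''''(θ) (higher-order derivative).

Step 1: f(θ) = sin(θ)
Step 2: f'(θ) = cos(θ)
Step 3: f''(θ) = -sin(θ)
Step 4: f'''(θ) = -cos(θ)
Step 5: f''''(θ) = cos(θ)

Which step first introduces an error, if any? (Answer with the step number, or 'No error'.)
Step 5

Step 5 is incorrect due to a wrong trig function.
The step shows: cos(θ)
The correct value should be: sin(θ)

Explanation: sin(θ) was incorrectly written as cos(θ): the term sin(θ) was incorrectly written as cos(θ)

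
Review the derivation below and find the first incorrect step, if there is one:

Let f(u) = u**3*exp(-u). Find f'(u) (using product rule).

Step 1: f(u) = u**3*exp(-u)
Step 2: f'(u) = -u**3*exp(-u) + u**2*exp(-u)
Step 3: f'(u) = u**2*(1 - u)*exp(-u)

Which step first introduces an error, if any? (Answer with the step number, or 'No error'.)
Step 2

Step 2 is incorrect due to a wrong coefficient.
The step shows: -u**3*exp(-u) + u**2*exp(-u)
The correct value should be: -u**3*exp(-u) + 3*u**2*exp(-u)

Explanation: The coefficient 3 was incorrectly written as 1: the term 3*u**2*exp(-u) was incorrectly written as u**2*exp(-u)
The later steps are derived from this incorrect expression, so the error originates in Step 2.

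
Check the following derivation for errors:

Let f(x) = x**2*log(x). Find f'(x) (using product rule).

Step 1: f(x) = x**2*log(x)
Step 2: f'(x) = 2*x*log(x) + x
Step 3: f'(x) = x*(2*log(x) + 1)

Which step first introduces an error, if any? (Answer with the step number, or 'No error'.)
No error

All steps in this derivation are correct.
The final answer f'(x) = x*(2*log(x) + 1) is valid.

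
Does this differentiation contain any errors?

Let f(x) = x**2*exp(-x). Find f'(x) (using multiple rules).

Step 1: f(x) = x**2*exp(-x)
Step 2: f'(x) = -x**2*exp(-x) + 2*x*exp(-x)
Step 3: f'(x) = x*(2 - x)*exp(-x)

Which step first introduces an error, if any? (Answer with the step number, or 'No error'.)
No error

All steps in this derivation are correct.
The final answer f'(x) = x*(2 - x)*exp(-x) is valid.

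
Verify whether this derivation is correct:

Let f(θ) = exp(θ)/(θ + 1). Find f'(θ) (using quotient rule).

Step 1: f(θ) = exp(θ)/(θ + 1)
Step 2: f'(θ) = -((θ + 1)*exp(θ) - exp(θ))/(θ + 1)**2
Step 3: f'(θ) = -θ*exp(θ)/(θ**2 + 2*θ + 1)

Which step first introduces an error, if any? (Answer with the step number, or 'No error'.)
Step 2

Step 2 is incorrect due to a sign flip.
The step shows: -((θ + 1)*exp(θ) - exp(θ))/(θ + 1)**2
The correct value should be: ((θ + 1)*exp(θ) - exp(θ))/(θ + 1)**2

Explanation: The sign of the whole expression was flipped: the term ((θ + 1)*exp(θ) - exp(θ))/(θ + 1)**2 was incorrectly written as -((θ + 1)*exp(θ) - exp(θ))/(θ + 1)**2
The later steps are derived from this incorrect expression, so the error originates in Step 2.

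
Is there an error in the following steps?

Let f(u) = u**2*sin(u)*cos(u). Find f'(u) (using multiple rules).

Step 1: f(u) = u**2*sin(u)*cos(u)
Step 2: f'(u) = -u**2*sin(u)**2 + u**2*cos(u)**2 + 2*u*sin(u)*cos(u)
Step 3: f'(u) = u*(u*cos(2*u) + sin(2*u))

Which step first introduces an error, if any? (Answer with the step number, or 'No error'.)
No error

All steps in this derivation are correct.
The final answer f'(u) = u*(u*cos(2*u) + sin(2*u)) is valid.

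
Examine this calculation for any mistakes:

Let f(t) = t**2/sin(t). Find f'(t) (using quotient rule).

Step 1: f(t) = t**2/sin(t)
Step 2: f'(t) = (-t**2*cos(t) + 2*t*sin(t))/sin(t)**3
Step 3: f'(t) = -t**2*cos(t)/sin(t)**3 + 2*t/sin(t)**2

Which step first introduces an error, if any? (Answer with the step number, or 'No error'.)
Step 2

Step 2 is incorrect due to a wrong exponent.
The step shows: (-t**2*cos(t) + 2*t*sin(t))/sin(t)**3
The correct value should be: (-t**2*cos(t) + 2*t*sin(t))/sin(t)**2

Explanation: The exponent -2 on sin(t) was incorrectly written as -3: the term (-t**2*cos(t) + 2*t*sin(t))/sin(t)**2 was incorrectly written as (-t**2*cos(t) + 2*t*sin(t))/sin(t)**3
The later steps are derived from this incorrect expression, so the error originates in Step 2.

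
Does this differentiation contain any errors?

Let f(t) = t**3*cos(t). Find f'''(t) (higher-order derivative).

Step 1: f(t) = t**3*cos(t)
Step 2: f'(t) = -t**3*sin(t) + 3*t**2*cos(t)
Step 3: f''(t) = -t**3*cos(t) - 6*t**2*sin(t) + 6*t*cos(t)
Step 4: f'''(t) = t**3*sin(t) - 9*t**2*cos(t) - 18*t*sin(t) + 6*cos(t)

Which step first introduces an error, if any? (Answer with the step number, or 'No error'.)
No error

All steps in this derivation are correct.
The final answer f'''(t) = t**3*sin(t) - 9*t**2*cos(t) - 18*t*sin(t) + 6*cos(t) is valid.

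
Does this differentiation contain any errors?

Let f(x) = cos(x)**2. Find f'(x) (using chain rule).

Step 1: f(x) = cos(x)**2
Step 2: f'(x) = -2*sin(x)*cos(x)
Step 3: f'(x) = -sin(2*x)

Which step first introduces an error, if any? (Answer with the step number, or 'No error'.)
No error

All steps in this derivation are correct.
The final answer f'(x) = -sin(2*x) is valid.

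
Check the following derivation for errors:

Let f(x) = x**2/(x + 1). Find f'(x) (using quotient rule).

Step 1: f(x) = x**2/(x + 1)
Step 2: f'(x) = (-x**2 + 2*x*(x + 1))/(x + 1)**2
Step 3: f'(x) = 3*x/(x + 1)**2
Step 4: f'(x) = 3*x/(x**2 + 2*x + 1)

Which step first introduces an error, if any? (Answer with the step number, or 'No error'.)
Step 3

Step 3 is incorrect due to a wrong exponent.
The step shows: 3*x/(x + 1)**2
The correct value should be: (x**2 + 2*x)/(x + 1)**2

Explanation: The exponent 2 on x was incorrectly written as 1: the term (x**2 + 2*x)/(x + 1)**2 was incorrectly written as 3*x/(x + 1)**2
The later steps are derived from this incorrect expression, so the error originates in Step 3.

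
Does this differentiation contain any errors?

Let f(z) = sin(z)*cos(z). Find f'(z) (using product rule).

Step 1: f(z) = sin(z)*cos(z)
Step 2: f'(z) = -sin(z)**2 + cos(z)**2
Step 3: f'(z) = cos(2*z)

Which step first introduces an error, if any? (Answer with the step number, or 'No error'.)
No error

All steps in this derivation are correct.
The final answer f'(z) = cos(2*z) is valid.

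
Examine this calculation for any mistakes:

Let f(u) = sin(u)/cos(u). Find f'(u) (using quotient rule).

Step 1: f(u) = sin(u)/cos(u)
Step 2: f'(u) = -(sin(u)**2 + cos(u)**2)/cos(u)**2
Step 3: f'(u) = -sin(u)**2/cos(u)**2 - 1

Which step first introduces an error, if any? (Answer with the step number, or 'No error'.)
Step 2

Step 2 is incorrect due to a sign flip.
The step shows: -(sin(u)**2 + cos(u)**2)/cos(u)**2
The correct value should be: (sin(u)**2 + cos(u)**2)/cos(u)**2

Explanation: The sign of the whole expression was flipped: the term (sin(u)**2 + cos(u)**2)/cos(u)**2 was incorrectly written as -(sin(u)**2 + cos(u)**2)/cos(u)**2
The later steps are derived from this incorrect expression, so the error originates in Step 2.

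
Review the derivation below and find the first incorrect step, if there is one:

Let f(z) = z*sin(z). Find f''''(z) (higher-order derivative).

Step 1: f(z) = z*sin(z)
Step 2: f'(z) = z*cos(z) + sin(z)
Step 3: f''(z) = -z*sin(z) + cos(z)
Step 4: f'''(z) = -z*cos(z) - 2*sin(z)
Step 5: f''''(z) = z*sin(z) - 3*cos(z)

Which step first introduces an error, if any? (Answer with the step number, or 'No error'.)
Step 3

Step 3 is incorrect due to a wrong coefficient.
The step shows: -z*sin(z) + cos(z)
The correct value should be: -z*sin(z) + 2*cos(z)

Explanation: The coefficient 2 was incorrectly written as 1: the term 2*cos(z) was incorrectly written as cos(z)
The later steps are derived from this incorrect expression, so the error originates in Step 3.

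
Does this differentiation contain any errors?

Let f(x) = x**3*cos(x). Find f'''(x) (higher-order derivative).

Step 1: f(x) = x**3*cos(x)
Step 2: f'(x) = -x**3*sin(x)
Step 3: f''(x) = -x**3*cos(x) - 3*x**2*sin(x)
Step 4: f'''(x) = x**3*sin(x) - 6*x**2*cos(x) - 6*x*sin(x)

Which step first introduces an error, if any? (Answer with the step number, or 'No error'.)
Step 2

Step 2 is incorrect due to a dropped term.
The step shows: -x**3*sin(x)
The correct value should be: -x**3*sin(x) + 3*x**2*cos(x)

Explanation: A term was dropped: the term 3*x**2*cos(x) was incorrectly omitted
The later steps are derived from this incorrect expression, so the error originates in Step 2.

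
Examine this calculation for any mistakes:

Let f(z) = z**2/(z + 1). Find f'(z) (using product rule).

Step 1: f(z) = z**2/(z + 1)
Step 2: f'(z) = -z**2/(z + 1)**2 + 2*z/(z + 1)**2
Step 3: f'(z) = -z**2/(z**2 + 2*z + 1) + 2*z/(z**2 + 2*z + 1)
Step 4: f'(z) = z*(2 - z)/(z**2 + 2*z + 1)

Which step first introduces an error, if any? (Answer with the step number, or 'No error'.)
Step 2

Step 2 is incorrect due to a wrong exponent.
The step shows: -z**2/(z + 1)**2 + 2*z/(z + 1)**2
The correct value should be: -z**2/(z + 1)**2 + 2*z/(z + 1)

Explanation: The exponent -1 on z + 1 was incorrectly written as -2: the term 2*z/(z + 1) was incorrectly written as 2*z/(z + 1)**2
The later steps are derived from this incorrect expression, so the error originates in Step 2.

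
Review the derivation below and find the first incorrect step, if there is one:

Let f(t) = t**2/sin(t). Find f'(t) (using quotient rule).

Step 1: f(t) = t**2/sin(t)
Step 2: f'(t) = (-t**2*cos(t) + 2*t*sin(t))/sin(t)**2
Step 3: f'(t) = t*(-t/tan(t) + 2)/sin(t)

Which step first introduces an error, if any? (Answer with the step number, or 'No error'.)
No error

All steps in this derivation are correct.
The final answer f'(t) = t*(-t/tan(t) + 2)/sin(t) is valid.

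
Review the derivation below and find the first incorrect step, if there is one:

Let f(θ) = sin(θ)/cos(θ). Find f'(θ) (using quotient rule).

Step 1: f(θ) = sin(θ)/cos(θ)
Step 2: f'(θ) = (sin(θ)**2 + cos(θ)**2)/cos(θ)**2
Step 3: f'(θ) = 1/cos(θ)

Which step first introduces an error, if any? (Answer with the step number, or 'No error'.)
Step 3

Step 3 is incorrect due to a wrong exponent.
The step shows: 1/cos(θ)
The correct value should be: cos(θ)**(-2)

Explanation: The exponent -2 on cos(θ) was incorrectly written as -1: the term cos(θ)**(-2) was incorrectly written as 1/cos(θ)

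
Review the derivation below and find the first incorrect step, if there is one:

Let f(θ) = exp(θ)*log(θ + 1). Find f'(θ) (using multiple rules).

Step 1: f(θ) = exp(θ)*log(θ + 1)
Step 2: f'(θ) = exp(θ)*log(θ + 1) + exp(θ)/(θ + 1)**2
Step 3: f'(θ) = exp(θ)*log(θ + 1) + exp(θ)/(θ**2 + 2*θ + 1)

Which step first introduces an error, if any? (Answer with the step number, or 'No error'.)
Step 2

Step 2 is incorrect due to a wrong exponent.
The step shows: exp(θ)*log(θ + 1) + exp(θ)/(θ + 1)**2
The correct value should be: exp(θ)*log(θ + 1) + exp(θ)/(θ + 1)

Explanation: The exponent -1 on θ + 1 was incorrectly written as -2: the term exp(θ)/(θ + 1) was incorrectly written as exp(θ)/(θ + 1)**2
The later steps are derived from this incorrect expression, so the error originates in Step 2.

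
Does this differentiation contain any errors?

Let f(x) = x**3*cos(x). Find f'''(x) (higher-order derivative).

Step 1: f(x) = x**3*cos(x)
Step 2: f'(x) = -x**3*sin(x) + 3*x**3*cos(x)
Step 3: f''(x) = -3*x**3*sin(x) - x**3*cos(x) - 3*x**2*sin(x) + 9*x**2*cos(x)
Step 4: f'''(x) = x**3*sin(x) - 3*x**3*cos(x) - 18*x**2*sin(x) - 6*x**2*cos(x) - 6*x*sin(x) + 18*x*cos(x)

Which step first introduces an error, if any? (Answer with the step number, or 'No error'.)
Step 2

Step 2 is incorrect due to a wrong exponent.
The step shows: -x**3*sin(x) + 3*x**3*cos(x)
The correct value should be: -x**3*sin(x) + 3*x**2*cos(x)

Explanation: The exponent 2 on x was incorrectly written as 3: the term 3*x**2*cos(x) was incorrectly written as 3*x**3*cos(x)
The later steps are derived from this incorrect expression, so the error originates in Step 2.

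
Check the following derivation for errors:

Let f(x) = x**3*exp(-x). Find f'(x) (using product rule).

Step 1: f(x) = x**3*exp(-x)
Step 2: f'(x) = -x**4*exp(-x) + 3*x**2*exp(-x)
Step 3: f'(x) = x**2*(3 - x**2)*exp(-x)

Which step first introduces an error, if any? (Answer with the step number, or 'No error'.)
Step 2

Step 2 is incorrect due to a wrong exponent.
The step shows: -x**4*exp(-x) + 3*x**2*exp(-x)
The correct value should be: -x**3*exp(-x) + 3*x**2*exp(-x)

Explanation: The exponent 3 on x was incorrectly written as 4: the term -x**3*exp(-x) was incorrectly written as -x**4*exp(-x)
The later steps are derived from this incorrect expression, so the error originates in Step 2.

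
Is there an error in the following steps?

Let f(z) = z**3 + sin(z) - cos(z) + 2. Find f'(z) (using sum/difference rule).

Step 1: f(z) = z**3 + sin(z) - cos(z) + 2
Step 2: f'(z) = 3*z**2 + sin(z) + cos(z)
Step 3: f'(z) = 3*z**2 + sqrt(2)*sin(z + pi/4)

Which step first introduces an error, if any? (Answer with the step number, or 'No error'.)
No error

All steps in this derivation are correct.
The final answer f'(z) = 3*z**2 + sqrt(2)*sin(z + pi/4) is valid.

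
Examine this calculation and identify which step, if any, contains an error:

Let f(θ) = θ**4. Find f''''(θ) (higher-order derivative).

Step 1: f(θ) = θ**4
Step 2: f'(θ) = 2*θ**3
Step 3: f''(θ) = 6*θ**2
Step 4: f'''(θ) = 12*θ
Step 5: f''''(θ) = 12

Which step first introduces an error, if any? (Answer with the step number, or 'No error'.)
Step 2

Step 2 is incorrect due to a wrong coefficient.
The step shows: 2*θ**3
The correct value should be: 4*θ**3

Explanation: The coefficient 4 was incorrectly written as 2: the term 4*θ**3 was incorrectly written as 2*θ**3
The later steps are derived from this incorrect expression, so the error originates in Step 2.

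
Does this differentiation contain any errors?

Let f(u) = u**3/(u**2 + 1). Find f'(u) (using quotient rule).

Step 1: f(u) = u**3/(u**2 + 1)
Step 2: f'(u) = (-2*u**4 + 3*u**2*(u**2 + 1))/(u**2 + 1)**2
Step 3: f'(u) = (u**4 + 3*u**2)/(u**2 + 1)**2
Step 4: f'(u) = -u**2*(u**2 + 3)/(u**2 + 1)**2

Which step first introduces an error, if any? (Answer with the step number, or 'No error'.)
Step 4

Step 4 is incorrect due to a sign flip.
The step shows: -u**2*(u**2 + 3)/(u**2 + 1)**2
The correct value should be: u**2*(u**2 + 3)/(u**2 + 1)**2

Explanation: The sign of the whole expression was flipped: the term u**2*(u**2 + 3)/(u**2 + 1)**2 was incorrectly written as -u**2*(u**2 + 3)/(u**2 + 1)**2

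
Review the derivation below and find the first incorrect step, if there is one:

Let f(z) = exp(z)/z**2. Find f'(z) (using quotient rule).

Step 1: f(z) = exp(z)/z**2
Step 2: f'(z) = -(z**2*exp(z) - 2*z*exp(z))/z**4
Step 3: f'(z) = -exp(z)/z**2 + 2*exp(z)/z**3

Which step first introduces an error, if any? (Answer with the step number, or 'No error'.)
Step 2

Step 2 is incorrect due to a sign flip.
The step shows: -(z**2*exp(z) - 2*z*exp(z))/z**4
The correct value should be: (z**2*exp(z) - 2*z*exp(z))/z**4

Explanation: The sign of the whole expression was flipped: the term (z**2*exp(z) - 2*z*exp(z))/z**4 was incorrectly written as -(z**2*exp(z) - 2*z*exp(z))/z**4
The later steps are derived from this incorrect expression, so the error originates in Step 2.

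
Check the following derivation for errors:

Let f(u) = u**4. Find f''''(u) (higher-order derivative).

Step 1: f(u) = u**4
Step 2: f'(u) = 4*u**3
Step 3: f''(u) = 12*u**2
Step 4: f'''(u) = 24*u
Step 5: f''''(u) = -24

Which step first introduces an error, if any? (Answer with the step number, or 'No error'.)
Step 5

Step 5 is incorrect due to a sign flip.
The step shows: -24
The correct value should be: 24

Explanation: The sign of the whole expression was flipped: the term 24 was incorrectly written as -24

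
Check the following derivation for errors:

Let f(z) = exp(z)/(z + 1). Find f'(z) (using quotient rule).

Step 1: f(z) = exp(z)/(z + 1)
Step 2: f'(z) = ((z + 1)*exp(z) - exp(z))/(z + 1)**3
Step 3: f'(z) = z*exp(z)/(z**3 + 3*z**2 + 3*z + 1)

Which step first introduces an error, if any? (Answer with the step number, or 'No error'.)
Step 2

Step 2 is incorrect due to a wrong exponent.
The step shows: ((z + 1)*exp(z) - exp(z))/(z + 1)**3
The correct value should be: ((z + 1)*exp(z) - exp(z))/(z + 1)**2

Explanation: The exponent -2 on z + 1 was incorrectly written as -3: the term ((z + 1)*exp(z) - exp(z))/(z + 1)**2 was incorrectly written as ((z + 1)*exp(z) - exp(z))/(z + 1)**3
The later steps are derived from this incorrect expression, so the error originates in Step 2.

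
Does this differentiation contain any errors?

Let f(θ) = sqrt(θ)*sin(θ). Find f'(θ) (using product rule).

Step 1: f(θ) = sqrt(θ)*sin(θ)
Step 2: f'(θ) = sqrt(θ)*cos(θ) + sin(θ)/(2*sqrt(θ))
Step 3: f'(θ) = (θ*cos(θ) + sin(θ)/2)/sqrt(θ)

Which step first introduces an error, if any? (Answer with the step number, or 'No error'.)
No error

All steps in this derivation are correct.
The final answer f'(θ) = (θ*cos(θ) + sin(θ)/2)/sqrt(θ) is valid.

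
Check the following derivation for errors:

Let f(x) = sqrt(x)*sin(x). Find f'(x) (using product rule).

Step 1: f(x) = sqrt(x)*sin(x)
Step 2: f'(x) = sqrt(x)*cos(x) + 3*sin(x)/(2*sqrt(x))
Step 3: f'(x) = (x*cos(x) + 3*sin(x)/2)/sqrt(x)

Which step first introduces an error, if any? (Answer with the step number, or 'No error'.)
Step 2

Step 2 is incorrect due to a wrong coefficient.
The step shows: sqrt(x)*cos(x) + 3*sin(x)/(2*sqrt(x))
The correct value should be: sqrt(x)*cos(x) + sin(x)/(2*sqrt(x))

Explanation: The coefficient 1/2 was incorrectly written as 3/2: the term sin(x)/(2*sqrt(x)) was incorrectly written as 3*sin(x)/(2*sqrt(x))
The later steps are derived from this incorrect expression, so the error originates in Step 2.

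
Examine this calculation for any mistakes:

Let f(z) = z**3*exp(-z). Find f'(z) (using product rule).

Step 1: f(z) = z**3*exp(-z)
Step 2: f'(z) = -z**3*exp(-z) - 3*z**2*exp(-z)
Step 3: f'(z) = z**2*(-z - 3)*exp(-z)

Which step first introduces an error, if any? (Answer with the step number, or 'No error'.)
Step 2

Step 2 is incorrect due to a sign flip.
The step shows: -z**3*exp(-z) - 3*z**2*exp(-z)
The correct value should be: -z**3*exp(-z) + 3*z**2*exp(-z)

Explanation: The sign of one term was flipped: the term 3*z**2*exp(-z) was incorrectly written as -3*z**2*exp(-z)
The later steps are derived from this incorrect expression, so the error originates in Step 2.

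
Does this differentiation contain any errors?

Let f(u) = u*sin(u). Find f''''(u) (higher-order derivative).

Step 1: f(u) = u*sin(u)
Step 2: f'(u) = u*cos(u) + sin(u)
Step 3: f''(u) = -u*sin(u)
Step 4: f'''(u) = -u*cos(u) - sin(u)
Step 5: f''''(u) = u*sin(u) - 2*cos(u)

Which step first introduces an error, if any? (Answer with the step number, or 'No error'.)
Step 3

Step 3 is incorrect due to a dropped term.
The step shows: -u*sin(u)
The correct value should be: -u*sin(u) + 2*cos(u)

Explanation: A term was dropped: the term 2*cos(u) was incorrectly omitted
The later steps are derived from this incorrect expression, so the error originates in Step 3.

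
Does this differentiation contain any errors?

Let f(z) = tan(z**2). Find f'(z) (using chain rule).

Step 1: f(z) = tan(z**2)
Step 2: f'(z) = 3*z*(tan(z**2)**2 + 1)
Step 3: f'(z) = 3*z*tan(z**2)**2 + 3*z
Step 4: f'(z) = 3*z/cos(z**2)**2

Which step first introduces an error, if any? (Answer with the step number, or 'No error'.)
Step 2

Step 2 is incorrect due to a wrong coefficient.
The step shows: 3*z*(tan(z**2)**2 + 1)
The correct value should be: 2*z*(tan(z**2)**2 + 1)

Explanation: The coefficient 2 was incorrectly written as 3: the term 2*z*(tan(z**2)**2 + 1) was incorrectly written as 3*z*(tan(z**2)**2 + 1)
The later steps are derived from this incorrect expression, so the error originates in Step 2.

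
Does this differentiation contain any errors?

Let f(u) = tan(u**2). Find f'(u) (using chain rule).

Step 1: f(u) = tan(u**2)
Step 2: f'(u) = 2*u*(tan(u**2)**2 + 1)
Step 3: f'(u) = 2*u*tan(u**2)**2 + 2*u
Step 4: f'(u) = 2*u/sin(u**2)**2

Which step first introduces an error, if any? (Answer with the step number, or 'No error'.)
Step 4

Step 4 is incorrect due to a wrong trig function.
The step shows: 2*u/sin(u**2)**2
The correct value should be: 2*u/cos(u**2)**2

Explanation: cos(u**2) was incorrectly written as sin(u**2): the term 2*u/cos(u**2)**2 was incorrectly written as 2*u/sin(u**2)**2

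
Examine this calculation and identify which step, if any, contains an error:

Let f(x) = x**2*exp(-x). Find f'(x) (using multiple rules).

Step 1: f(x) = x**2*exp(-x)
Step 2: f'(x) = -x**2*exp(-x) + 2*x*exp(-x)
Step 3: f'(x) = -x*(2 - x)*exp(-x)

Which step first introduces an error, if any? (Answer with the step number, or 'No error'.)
Step 3

Step 3 is incorrect due to a sign flip.
The step shows: -x*(2 - x)*exp(-x)
The correct value should be: x*(2 - x)*exp(-x)

Explanation: The sign of the whole expression was flipped: the term x*(2 - x)*exp(-x) was incorrectly written as -x*(2 - x)*exp(-x)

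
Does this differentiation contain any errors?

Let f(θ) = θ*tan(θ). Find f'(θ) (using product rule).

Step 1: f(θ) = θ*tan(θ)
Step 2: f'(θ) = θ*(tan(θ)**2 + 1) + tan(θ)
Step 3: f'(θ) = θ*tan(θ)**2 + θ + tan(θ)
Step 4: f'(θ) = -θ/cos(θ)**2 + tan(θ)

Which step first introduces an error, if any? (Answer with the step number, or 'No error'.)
Step 4

Step 4 is incorrect due to a sign flip.
The step shows: -θ/cos(θ)**2 + tan(θ)
The correct value should be: θ/cos(θ)**2 + tan(θ)

Explanation: The sign of one term was flipped: the term θ/cos(θ)**2 was incorrectly written as -θ/cos(θ)**2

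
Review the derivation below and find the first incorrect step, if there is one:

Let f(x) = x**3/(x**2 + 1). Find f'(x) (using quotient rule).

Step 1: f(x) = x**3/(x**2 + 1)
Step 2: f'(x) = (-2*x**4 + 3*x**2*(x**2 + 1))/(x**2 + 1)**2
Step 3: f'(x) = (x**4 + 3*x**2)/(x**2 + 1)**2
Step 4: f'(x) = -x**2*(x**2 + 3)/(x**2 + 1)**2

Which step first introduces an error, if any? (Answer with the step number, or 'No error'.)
Step 4

Step 4 is incorrect due to a sign flip.
The step shows: -x**2*(x**2 + 3)/(x**2 + 1)**2
The correct value should be: x**2*(x**2 + 3)/(x**2 + 1)**2

Explanation: The sign of the whole expression was flipped: the term x**2*(x**2 + 3)/(x**2 + 1)**2 was incorrectly written as -x**2*(x**2 + 3)/(x**2 + 1)**2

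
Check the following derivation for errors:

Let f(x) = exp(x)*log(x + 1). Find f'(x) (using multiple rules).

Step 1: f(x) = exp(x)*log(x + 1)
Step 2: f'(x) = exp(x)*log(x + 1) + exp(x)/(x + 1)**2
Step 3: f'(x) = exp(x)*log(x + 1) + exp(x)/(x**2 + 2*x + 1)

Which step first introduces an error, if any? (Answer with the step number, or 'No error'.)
Step 2

Step 2 is incorrect due to a wrong exponent.
The step shows: exp(x)*log(x + 1) + exp(x)/(x + 1)**2
The correct value should be: exp(x)*log(x + 1) + exp(x)/(x + 1)

Explanation: The exponent -1 on x + 1 was incorrectly written as -2: the term exp(x)/(x + 1) was incorrectly written as exp(x)/(x + 1)**2
The later steps are derived from this incorrect expression, so the error originates in Step 2.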